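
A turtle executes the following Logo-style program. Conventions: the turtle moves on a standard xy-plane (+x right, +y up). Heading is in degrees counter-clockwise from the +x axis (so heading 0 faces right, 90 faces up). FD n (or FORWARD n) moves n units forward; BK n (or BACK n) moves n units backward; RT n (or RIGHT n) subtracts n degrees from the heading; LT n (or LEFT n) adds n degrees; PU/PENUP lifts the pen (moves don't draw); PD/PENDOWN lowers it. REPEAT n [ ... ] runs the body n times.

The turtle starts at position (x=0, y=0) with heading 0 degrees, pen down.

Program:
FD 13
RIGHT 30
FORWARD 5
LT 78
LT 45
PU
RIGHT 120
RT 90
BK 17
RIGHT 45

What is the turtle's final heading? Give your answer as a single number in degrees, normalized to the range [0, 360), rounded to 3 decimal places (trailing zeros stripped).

Executing turtle program step by step:
Start: pos=(0,0), heading=0, pen down
FD 13: (0,0) -> (13,0) [heading=0, draw]
RT 30: heading 0 -> 330
FD 5: (13,0) -> (17.33,-2.5) [heading=330, draw]
LT 78: heading 330 -> 48
LT 45: heading 48 -> 93
PU: pen up
RT 120: heading 93 -> 333
RT 90: heading 333 -> 243
BK 17: (17.33,-2.5) -> (25.048,12.647) [heading=243, move]
RT 45: heading 243 -> 198
Final: pos=(25.048,12.647), heading=198, 2 segment(s) drawn

Answer: 198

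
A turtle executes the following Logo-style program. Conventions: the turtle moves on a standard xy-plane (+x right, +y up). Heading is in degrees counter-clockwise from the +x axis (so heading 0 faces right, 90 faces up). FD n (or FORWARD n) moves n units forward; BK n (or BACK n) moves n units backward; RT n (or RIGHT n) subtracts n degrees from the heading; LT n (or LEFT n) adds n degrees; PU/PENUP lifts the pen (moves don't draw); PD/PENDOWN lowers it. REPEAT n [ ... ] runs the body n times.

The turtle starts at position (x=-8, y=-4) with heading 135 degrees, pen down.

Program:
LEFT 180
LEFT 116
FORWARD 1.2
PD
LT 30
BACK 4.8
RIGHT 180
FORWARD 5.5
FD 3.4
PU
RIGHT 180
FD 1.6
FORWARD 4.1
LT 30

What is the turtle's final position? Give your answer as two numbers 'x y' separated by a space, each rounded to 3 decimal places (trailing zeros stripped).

Executing turtle program step by step:
Start: pos=(-8,-4), heading=135, pen down
LT 180: heading 135 -> 315
LT 116: heading 315 -> 71
FD 1.2: (-8,-4) -> (-7.609,-2.865) [heading=71, draw]
PD: pen down
LT 30: heading 71 -> 101
BK 4.8: (-7.609,-2.865) -> (-6.693,-7.577) [heading=101, draw]
RT 180: heading 101 -> 281
FD 5.5: (-6.693,-7.577) -> (-5.644,-12.976) [heading=281, draw]
FD 3.4: (-5.644,-12.976) -> (-4.995,-16.314) [heading=281, draw]
PU: pen up
RT 180: heading 281 -> 101
FD 1.6: (-4.995,-16.314) -> (-5.301,-14.743) [heading=101, move]
FD 4.1: (-5.301,-14.743) -> (-6.083,-10.718) [heading=101, move]
LT 30: heading 101 -> 131
Final: pos=(-6.083,-10.718), heading=131, 4 segment(s) drawn

Answer: -6.083 -10.718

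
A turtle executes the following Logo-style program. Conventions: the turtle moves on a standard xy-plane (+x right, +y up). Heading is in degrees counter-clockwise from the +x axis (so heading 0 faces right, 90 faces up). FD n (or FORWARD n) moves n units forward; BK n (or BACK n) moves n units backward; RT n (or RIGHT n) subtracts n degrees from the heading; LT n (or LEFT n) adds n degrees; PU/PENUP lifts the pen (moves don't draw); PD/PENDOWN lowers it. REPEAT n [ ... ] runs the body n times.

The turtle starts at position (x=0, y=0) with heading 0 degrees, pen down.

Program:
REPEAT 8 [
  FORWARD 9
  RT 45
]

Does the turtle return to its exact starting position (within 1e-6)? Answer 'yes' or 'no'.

Answer: yes

Derivation:
Executing turtle program step by step:
Start: pos=(0,0), heading=0, pen down
REPEAT 8 [
  -- iteration 1/8 --
  FD 9: (0,0) -> (9,0) [heading=0, draw]
  RT 45: heading 0 -> 315
  -- iteration 2/8 --
  FD 9: (9,0) -> (15.364,-6.364) [heading=315, draw]
  RT 45: heading 315 -> 270
  -- iteration 3/8 --
  FD 9: (15.364,-6.364) -> (15.364,-15.364) [heading=270, draw]
  RT 45: heading 270 -> 225
  -- iteration 4/8 --
  FD 9: (15.364,-15.364) -> (9,-21.728) [heading=225, draw]
  RT 45: heading 225 -> 180
  -- iteration 5/8 --
  FD 9: (9,-21.728) -> (0,-21.728) [heading=180, draw]
  RT 45: heading 180 -> 135
  -- iteration 6/8 --
  FD 9: (0,-21.728) -> (-6.364,-15.364) [heading=135, draw]
  RT 45: heading 135 -> 90
  -- iteration 7/8 --
  FD 9: (-6.364,-15.364) -> (-6.364,-6.364) [heading=90, draw]
  RT 45: heading 90 -> 45
  -- iteration 8/8 --
  FD 9: (-6.364,-6.364) -> (0,0) [heading=45, draw]
  RT 45: heading 45 -> 0
]
Final: pos=(0,0), heading=0, 8 segment(s) drawn

Start position: (0, 0)
Final position: (0, 0)
Distance = 0; < 1e-6 -> CLOSED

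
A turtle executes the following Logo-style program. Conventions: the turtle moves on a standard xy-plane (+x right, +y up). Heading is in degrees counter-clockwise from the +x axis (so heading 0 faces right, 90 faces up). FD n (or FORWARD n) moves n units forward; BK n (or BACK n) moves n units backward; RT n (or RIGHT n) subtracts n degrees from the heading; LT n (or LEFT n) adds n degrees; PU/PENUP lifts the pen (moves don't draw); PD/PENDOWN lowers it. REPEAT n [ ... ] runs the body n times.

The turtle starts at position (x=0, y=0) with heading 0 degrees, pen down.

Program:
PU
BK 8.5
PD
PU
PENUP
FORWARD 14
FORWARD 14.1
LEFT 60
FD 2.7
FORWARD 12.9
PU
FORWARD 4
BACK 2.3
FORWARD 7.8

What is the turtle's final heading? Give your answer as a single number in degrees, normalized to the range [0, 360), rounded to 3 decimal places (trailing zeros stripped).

Executing turtle program step by step:
Start: pos=(0,0), heading=0, pen down
PU: pen up
BK 8.5: (0,0) -> (-8.5,0) [heading=0, move]
PD: pen down
PU: pen up
PU: pen up
FD 14: (-8.5,0) -> (5.5,0) [heading=0, move]
FD 14.1: (5.5,0) -> (19.6,0) [heading=0, move]
LT 60: heading 0 -> 60
FD 2.7: (19.6,0) -> (20.95,2.338) [heading=60, move]
FD 12.9: (20.95,2.338) -> (27.4,13.51) [heading=60, move]
PU: pen up
FD 4: (27.4,13.51) -> (29.4,16.974) [heading=60, move]
BK 2.3: (29.4,16.974) -> (28.25,14.982) [heading=60, move]
FD 7.8: (28.25,14.982) -> (32.15,21.737) [heading=60, move]
Final: pos=(32.15,21.737), heading=60, 0 segment(s) drawn

Answer: 60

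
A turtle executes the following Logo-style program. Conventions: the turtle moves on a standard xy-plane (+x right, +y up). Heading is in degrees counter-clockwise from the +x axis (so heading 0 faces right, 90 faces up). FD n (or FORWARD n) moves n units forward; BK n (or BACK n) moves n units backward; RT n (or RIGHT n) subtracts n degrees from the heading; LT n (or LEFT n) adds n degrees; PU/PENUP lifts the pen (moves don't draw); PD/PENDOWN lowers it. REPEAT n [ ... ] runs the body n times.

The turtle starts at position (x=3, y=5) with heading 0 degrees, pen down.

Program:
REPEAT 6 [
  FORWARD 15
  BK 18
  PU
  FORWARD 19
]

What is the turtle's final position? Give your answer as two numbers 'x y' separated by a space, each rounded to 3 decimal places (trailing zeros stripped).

Answer: 99 5

Derivation:
Executing turtle program step by step:
Start: pos=(3,5), heading=0, pen down
REPEAT 6 [
  -- iteration 1/6 --
  FD 15: (3,5) -> (18,5) [heading=0, draw]
  BK 18: (18,5) -> (0,5) [heading=0, draw]
  PU: pen up
  FD 19: (0,5) -> (19,5) [heading=0, move]
  -- iteration 2/6 --
  FD 15: (19,5) -> (34,5) [heading=0, move]
  BK 18: (34,5) -> (16,5) [heading=0, move]
  PU: pen up
  FD 19: (16,5) -> (35,5) [heading=0, move]
  -- iteration 3/6 --
  FD 15: (35,5) -> (50,5) [heading=0, move]
  BK 18: (50,5) -> (32,5) [heading=0, move]
  PU: pen up
  FD 19: (32,5) -> (51,5) [heading=0, move]
  -- iteration 4/6 --
  FD 15: (51,5) -> (66,5) [heading=0, move]
  BK 18: (66,5) -> (48,5) [heading=0, move]
  PU: pen up
  FD 19: (48,5) -> (67,5) [heading=0, move]
  -- iteration 5/6 --
  FD 15: (67,5) -> (82,5) [heading=0, move]
  BK 18: (82,5) -> (64,5) [heading=0, move]
  PU: pen up
  FD 19: (64,5) -> (83,5) [heading=0, move]
  -- iteration 6/6 --
  FD 15: (83,5) -> (98,5) [heading=0, move]
  BK 18: (98,5) -> (80,5) [heading=0, move]
  PU: pen up
  FD 19: (80,5) -> (99,5) [heading=0, move]
]
Final: pos=(99,5), heading=0, 2 segment(s) drawn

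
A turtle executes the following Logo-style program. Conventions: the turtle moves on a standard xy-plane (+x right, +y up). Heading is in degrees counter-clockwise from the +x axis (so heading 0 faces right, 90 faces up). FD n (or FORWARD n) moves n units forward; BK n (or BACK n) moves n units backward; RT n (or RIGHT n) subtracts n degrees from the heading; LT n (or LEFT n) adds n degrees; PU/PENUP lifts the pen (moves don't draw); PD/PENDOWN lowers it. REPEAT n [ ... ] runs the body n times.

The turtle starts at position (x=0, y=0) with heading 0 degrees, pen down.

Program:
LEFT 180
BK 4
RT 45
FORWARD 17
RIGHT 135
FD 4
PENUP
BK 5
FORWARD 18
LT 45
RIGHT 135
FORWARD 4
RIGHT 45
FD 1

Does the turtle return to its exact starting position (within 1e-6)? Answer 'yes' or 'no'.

Executing turtle program step by step:
Start: pos=(0,0), heading=0, pen down
LT 180: heading 0 -> 180
BK 4: (0,0) -> (4,0) [heading=180, draw]
RT 45: heading 180 -> 135
FD 17: (4,0) -> (-8.021,12.021) [heading=135, draw]
RT 135: heading 135 -> 0
FD 4: (-8.021,12.021) -> (-4.021,12.021) [heading=0, draw]
PU: pen up
BK 5: (-4.021,12.021) -> (-9.021,12.021) [heading=0, move]
FD 18: (-9.021,12.021) -> (8.979,12.021) [heading=0, move]
LT 45: heading 0 -> 45
RT 135: heading 45 -> 270
FD 4: (8.979,12.021) -> (8.979,8.021) [heading=270, move]
RT 45: heading 270 -> 225
FD 1: (8.979,8.021) -> (8.272,7.314) [heading=225, move]
Final: pos=(8.272,7.314), heading=225, 3 segment(s) drawn

Start position: (0, 0)
Final position: (8.272, 7.314)
Distance = 11.042; >= 1e-6 -> NOT closed

Answer: no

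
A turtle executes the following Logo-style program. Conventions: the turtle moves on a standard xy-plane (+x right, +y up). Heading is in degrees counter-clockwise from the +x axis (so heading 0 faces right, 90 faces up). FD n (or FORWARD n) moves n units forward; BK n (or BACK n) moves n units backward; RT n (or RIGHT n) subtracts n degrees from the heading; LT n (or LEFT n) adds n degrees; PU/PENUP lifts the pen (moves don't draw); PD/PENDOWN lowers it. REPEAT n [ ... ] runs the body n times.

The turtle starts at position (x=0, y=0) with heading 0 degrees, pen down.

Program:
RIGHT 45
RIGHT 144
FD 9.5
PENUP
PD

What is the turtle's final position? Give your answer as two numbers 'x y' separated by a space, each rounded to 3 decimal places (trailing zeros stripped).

Executing turtle program step by step:
Start: pos=(0,0), heading=0, pen down
RT 45: heading 0 -> 315
RT 144: heading 315 -> 171
FD 9.5: (0,0) -> (-9.383,1.486) [heading=171, draw]
PU: pen up
PD: pen down
Final: pos=(-9.383,1.486), heading=171, 1 segment(s) drawn

Answer: -9.383 1.486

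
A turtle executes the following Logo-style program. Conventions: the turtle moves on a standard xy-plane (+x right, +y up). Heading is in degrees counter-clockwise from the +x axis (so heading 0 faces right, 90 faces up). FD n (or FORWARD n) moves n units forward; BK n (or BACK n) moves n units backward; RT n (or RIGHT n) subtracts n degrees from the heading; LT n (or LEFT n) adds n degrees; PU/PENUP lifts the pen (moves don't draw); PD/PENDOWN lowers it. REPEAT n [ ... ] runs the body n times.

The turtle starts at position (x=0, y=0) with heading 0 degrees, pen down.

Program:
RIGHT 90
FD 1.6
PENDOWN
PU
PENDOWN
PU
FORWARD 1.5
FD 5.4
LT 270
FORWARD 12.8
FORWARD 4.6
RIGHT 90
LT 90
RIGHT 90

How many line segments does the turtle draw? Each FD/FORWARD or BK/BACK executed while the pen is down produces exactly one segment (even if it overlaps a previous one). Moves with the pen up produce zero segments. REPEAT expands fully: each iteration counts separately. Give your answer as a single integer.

Answer: 1

Derivation:
Executing turtle program step by step:
Start: pos=(0,0), heading=0, pen down
RT 90: heading 0 -> 270
FD 1.6: (0,0) -> (0,-1.6) [heading=270, draw]
PD: pen down
PU: pen up
PD: pen down
PU: pen up
FD 1.5: (0,-1.6) -> (0,-3.1) [heading=270, move]
FD 5.4: (0,-3.1) -> (0,-8.5) [heading=270, move]
LT 270: heading 270 -> 180
FD 12.8: (0,-8.5) -> (-12.8,-8.5) [heading=180, move]
FD 4.6: (-12.8,-8.5) -> (-17.4,-8.5) [heading=180, move]
RT 90: heading 180 -> 90
LT 90: heading 90 -> 180
RT 90: heading 180 -> 90
Final: pos=(-17.4,-8.5), heading=90, 1 segment(s) drawn
Segments drawn: 1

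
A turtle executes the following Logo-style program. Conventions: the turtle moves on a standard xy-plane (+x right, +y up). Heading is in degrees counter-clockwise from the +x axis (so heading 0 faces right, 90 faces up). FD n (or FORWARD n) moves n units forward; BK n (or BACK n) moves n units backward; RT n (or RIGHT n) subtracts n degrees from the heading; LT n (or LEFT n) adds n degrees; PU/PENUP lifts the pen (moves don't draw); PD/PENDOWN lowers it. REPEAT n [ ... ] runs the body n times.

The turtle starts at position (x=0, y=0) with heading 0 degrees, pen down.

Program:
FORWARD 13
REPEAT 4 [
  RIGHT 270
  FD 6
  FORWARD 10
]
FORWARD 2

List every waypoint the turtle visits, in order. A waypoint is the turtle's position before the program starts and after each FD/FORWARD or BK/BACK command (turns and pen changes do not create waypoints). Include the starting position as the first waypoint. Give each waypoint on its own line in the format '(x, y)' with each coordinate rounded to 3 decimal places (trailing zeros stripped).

Answer: (0, 0)
(13, 0)
(13, 6)
(13, 16)
(7, 16)
(-3, 16)
(-3, 10)
(-3, 0)
(3, 0)
(13, 0)
(15, 0)

Derivation:
Executing turtle program step by step:
Start: pos=(0,0), heading=0, pen down
FD 13: (0,0) -> (13,0) [heading=0, draw]
REPEAT 4 [
  -- iteration 1/4 --
  RT 270: heading 0 -> 90
  FD 6: (13,0) -> (13,6) [heading=90, draw]
  FD 10: (13,6) -> (13,16) [heading=90, draw]
  -- iteration 2/4 --
  RT 270: heading 90 -> 180
  FD 6: (13,16) -> (7,16) [heading=180, draw]
  FD 10: (7,16) -> (-3,16) [heading=180, draw]
  -- iteration 3/4 --
  RT 270: heading 180 -> 270
  FD 6: (-3,16) -> (-3,10) [heading=270, draw]
  FD 10: (-3,10) -> (-3,0) [heading=270, draw]
  -- iteration 4/4 --
  RT 270: heading 270 -> 0
  FD 6: (-3,0) -> (3,0) [heading=0, draw]
  FD 10: (3,0) -> (13,0) [heading=0, draw]
]
FD 2: (13,0) -> (15,0) [heading=0, draw]
Final: pos=(15,0), heading=0, 10 segment(s) drawn
Waypoints (11 total):
(0, 0)
(13, 0)
(13, 6)
(13, 16)
(7, 16)
(-3, 16)
(-3, 10)
(-3, 0)
(3, 0)
(13, 0)
(15, 0)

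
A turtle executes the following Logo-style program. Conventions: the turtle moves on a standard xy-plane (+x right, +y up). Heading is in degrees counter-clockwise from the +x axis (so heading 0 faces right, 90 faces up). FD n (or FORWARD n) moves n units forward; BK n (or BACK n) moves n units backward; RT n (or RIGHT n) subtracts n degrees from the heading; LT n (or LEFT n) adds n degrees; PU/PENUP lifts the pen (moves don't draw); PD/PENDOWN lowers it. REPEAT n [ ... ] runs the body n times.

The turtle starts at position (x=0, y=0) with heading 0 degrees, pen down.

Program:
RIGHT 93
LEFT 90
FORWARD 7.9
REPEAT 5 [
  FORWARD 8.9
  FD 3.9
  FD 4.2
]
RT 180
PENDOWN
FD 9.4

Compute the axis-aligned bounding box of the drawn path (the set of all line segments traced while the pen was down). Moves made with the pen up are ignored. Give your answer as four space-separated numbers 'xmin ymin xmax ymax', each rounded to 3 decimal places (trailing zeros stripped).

Executing turtle program step by step:
Start: pos=(0,0), heading=0, pen down
RT 93: heading 0 -> 267
LT 90: heading 267 -> 357
FD 7.9: (0,0) -> (7.889,-0.413) [heading=357, draw]
REPEAT 5 [
  -- iteration 1/5 --
  FD 8.9: (7.889,-0.413) -> (16.777,-0.879) [heading=357, draw]
  FD 3.9: (16.777,-0.879) -> (20.672,-1.083) [heading=357, draw]
  FD 4.2: (20.672,-1.083) -> (24.866,-1.303) [heading=357, draw]
  -- iteration 2/5 --
  FD 8.9: (24.866,-1.303) -> (33.754,-1.769) [heading=357, draw]
  FD 3.9: (33.754,-1.769) -> (37.648,-1.973) [heading=357, draw]
  FD 4.2: (37.648,-1.973) -> (41.843,-2.193) [heading=357, draw]
  -- iteration 3/5 --
  FD 8.9: (41.843,-2.193) -> (50.73,-2.659) [heading=357, draw]
  FD 3.9: (50.73,-2.659) -> (54.625,-2.863) [heading=357, draw]
  FD 4.2: (54.625,-2.863) -> (58.819,-3.083) [heading=357, draw]
  -- iteration 4/5 --
  FD 8.9: (58.819,-3.083) -> (67.707,-3.548) [heading=357, draw]
  FD 3.9: (67.707,-3.548) -> (71.602,-3.752) [heading=357, draw]
  FD 4.2: (71.602,-3.752) -> (75.796,-3.972) [heading=357, draw]
  -- iteration 5/5 --
  FD 8.9: (75.796,-3.972) -> (84.684,-4.438) [heading=357, draw]
  FD 3.9: (84.684,-4.438) -> (88.578,-4.642) [heading=357, draw]
  FD 4.2: (88.578,-4.642) -> (92.773,-4.862) [heading=357, draw]
]
RT 180: heading 357 -> 177
PD: pen down
FD 9.4: (92.773,-4.862) -> (83.386,-4.37) [heading=177, draw]
Final: pos=(83.386,-4.37), heading=177, 17 segment(s) drawn

Segment endpoints: x in {0, 7.889, 16.777, 20.672, 24.866, 33.754, 37.648, 41.843, 50.73, 54.625, 58.819, 67.707, 71.602, 75.796, 83.386, 84.684, 88.578, 92.773}, y in {-4.862, -4.642, -4.438, -4.37, -3.972, -3.752, -3.548, -3.083, -2.863, -2.659, -2.193, -1.973, -1.769, -1.303, -1.083, -0.879, -0.413, 0}
xmin=0, ymin=-4.862, xmax=92.773, ymax=0

Answer: 0 -4.862 92.773 0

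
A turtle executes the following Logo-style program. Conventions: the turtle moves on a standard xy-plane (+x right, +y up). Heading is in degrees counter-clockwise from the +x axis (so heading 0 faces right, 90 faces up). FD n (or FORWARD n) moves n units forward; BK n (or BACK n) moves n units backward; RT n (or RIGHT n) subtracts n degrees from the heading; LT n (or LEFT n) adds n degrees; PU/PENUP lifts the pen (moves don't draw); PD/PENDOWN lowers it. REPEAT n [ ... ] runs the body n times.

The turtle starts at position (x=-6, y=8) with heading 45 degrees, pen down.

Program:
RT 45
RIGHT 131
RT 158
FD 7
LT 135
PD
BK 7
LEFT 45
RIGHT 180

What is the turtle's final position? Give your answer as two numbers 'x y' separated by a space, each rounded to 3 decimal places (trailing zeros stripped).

Executing turtle program step by step:
Start: pos=(-6,8), heading=45, pen down
RT 45: heading 45 -> 0
RT 131: heading 0 -> 229
RT 158: heading 229 -> 71
FD 7: (-6,8) -> (-3.721,14.619) [heading=71, draw]
LT 135: heading 71 -> 206
PD: pen down
BK 7: (-3.721,14.619) -> (2.571,17.687) [heading=206, draw]
LT 45: heading 206 -> 251
RT 180: heading 251 -> 71
Final: pos=(2.571,17.687), heading=71, 2 segment(s) drawn

Answer: 2.571 17.687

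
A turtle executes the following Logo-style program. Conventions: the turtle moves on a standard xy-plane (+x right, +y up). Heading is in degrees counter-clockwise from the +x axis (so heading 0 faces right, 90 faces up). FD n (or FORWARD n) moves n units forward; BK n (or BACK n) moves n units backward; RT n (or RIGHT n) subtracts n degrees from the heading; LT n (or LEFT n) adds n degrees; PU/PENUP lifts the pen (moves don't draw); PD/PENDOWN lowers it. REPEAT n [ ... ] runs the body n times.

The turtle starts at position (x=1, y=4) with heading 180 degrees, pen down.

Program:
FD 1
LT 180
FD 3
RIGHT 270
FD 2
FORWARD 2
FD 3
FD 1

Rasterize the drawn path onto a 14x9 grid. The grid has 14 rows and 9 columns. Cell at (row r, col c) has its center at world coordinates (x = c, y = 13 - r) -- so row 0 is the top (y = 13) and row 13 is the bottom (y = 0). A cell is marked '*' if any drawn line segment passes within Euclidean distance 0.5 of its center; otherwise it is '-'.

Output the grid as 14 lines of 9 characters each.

Segment 0: (1,4) -> (0,4)
Segment 1: (0,4) -> (3,4)
Segment 2: (3,4) -> (3,6)
Segment 3: (3,6) -> (3,8)
Segment 4: (3,8) -> (3,11)
Segment 5: (3,11) -> (3,12)

Answer: ---------
---*-----
---*-----
---*-----
---*-----
---*-----
---*-----
---*-----
---*-----
****-----
---------
---------
---------
---------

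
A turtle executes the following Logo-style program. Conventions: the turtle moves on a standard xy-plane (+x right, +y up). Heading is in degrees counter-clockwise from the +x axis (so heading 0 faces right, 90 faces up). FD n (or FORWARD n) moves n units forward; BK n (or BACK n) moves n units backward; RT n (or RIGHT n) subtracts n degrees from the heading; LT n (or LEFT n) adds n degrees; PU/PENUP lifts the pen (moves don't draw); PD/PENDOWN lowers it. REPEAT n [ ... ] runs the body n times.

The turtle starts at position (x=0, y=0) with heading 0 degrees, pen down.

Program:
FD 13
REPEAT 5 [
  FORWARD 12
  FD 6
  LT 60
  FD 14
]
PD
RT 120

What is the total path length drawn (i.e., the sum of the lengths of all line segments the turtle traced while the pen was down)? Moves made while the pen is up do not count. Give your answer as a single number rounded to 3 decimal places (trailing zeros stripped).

Answer: 173

Derivation:
Executing turtle program step by step:
Start: pos=(0,0), heading=0, pen down
FD 13: (0,0) -> (13,0) [heading=0, draw]
REPEAT 5 [
  -- iteration 1/5 --
  FD 12: (13,0) -> (25,0) [heading=0, draw]
  FD 6: (25,0) -> (31,0) [heading=0, draw]
  LT 60: heading 0 -> 60
  FD 14: (31,0) -> (38,12.124) [heading=60, draw]
  -- iteration 2/5 --
  FD 12: (38,12.124) -> (44,22.517) [heading=60, draw]
  FD 6: (44,22.517) -> (47,27.713) [heading=60, draw]
  LT 60: heading 60 -> 120
  FD 14: (47,27.713) -> (40,39.837) [heading=120, draw]
  -- iteration 3/5 --
  FD 12: (40,39.837) -> (34,50.229) [heading=120, draw]
  FD 6: (34,50.229) -> (31,55.426) [heading=120, draw]
  LT 60: heading 120 -> 180
  FD 14: (31,55.426) -> (17,55.426) [heading=180, draw]
  -- iteration 4/5 --
  FD 12: (17,55.426) -> (5,55.426) [heading=180, draw]
  FD 6: (5,55.426) -> (-1,55.426) [heading=180, draw]
  LT 60: heading 180 -> 240
  FD 14: (-1,55.426) -> (-8,43.301) [heading=240, draw]
  -- iteration 5/5 --
  FD 12: (-8,43.301) -> (-14,32.909) [heading=240, draw]
  FD 6: (-14,32.909) -> (-17,27.713) [heading=240, draw]
  LT 60: heading 240 -> 300
  FD 14: (-17,27.713) -> (-10,15.588) [heading=300, draw]
]
PD: pen down
RT 120: heading 300 -> 180
Final: pos=(-10,15.588), heading=180, 16 segment(s) drawn

Segment lengths:
  seg 1: (0,0) -> (13,0), length = 13
  seg 2: (13,0) -> (25,0), length = 12
  seg 3: (25,0) -> (31,0), length = 6
  seg 4: (31,0) -> (38,12.124), length = 14
  seg 5: (38,12.124) -> (44,22.517), length = 12
  seg 6: (44,22.517) -> (47,27.713), length = 6
  seg 7: (47,27.713) -> (40,39.837), length = 14
  seg 8: (40,39.837) -> (34,50.229), length = 12
  seg 9: (34,50.229) -> (31,55.426), length = 6
  seg 10: (31,55.426) -> (17,55.426), length = 14
  seg 11: (17,55.426) -> (5,55.426), length = 12
  seg 12: (5,55.426) -> (-1,55.426), length = 6
  seg 13: (-1,55.426) -> (-8,43.301), length = 14
  seg 14: (-8,43.301) -> (-14,32.909), length = 12
  seg 15: (-14,32.909) -> (-17,27.713), length = 6
  seg 16: (-17,27.713) -> (-10,15.588), length = 14
Total = 173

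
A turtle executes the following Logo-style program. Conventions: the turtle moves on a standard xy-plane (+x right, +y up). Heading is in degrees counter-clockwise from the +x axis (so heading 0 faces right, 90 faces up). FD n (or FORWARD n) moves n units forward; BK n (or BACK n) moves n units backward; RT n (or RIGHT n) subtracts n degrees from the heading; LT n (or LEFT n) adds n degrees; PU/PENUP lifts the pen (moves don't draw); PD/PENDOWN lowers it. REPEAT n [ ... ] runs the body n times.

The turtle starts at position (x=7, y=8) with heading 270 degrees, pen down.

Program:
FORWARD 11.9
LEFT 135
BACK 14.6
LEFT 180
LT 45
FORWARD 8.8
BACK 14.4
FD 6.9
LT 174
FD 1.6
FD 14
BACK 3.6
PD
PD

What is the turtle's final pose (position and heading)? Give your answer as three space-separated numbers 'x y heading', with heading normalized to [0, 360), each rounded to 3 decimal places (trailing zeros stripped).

Answer: -2.069 -3.589 84

Derivation:
Executing turtle program step by step:
Start: pos=(7,8), heading=270, pen down
FD 11.9: (7,8) -> (7,-3.9) [heading=270, draw]
LT 135: heading 270 -> 45
BK 14.6: (7,-3.9) -> (-3.324,-14.224) [heading=45, draw]
LT 180: heading 45 -> 225
LT 45: heading 225 -> 270
FD 8.8: (-3.324,-14.224) -> (-3.324,-23.024) [heading=270, draw]
BK 14.4: (-3.324,-23.024) -> (-3.324,-8.624) [heading=270, draw]
FD 6.9: (-3.324,-8.624) -> (-3.324,-15.524) [heading=270, draw]
LT 174: heading 270 -> 84
FD 1.6: (-3.324,-15.524) -> (-3.157,-13.933) [heading=84, draw]
FD 14: (-3.157,-13.933) -> (-1.693,-0.009) [heading=84, draw]
BK 3.6: (-1.693,-0.009) -> (-2.069,-3.589) [heading=84, draw]
PD: pen down
PD: pen down
Final: pos=(-2.069,-3.589), heading=84, 8 segment(s) drawn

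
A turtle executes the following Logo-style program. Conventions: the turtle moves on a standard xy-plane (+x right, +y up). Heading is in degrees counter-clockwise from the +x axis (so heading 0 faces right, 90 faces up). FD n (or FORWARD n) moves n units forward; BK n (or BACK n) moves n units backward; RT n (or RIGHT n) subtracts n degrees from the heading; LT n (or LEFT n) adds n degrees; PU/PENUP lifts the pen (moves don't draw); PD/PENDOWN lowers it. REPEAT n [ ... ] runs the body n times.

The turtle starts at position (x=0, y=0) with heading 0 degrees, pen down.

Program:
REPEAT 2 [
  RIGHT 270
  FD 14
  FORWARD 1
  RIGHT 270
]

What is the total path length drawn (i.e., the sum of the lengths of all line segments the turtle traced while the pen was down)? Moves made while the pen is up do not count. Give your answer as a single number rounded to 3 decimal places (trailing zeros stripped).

Answer: 30

Derivation:
Executing turtle program step by step:
Start: pos=(0,0), heading=0, pen down
REPEAT 2 [
  -- iteration 1/2 --
  RT 270: heading 0 -> 90
  FD 14: (0,0) -> (0,14) [heading=90, draw]
  FD 1: (0,14) -> (0,15) [heading=90, draw]
  RT 270: heading 90 -> 180
  -- iteration 2/2 --
  RT 270: heading 180 -> 270
  FD 14: (0,15) -> (0,1) [heading=270, draw]
  FD 1: (0,1) -> (0,0) [heading=270, draw]
  RT 270: heading 270 -> 0
]
Final: pos=(0,0), heading=0, 4 segment(s) drawn

Segment lengths:
  seg 1: (0,0) -> (0,14), length = 14
  seg 2: (0,14) -> (0,15), length = 1
  seg 3: (0,15) -> (0,1), length = 14
  seg 4: (0,1) -> (0,0), length = 1
Total = 30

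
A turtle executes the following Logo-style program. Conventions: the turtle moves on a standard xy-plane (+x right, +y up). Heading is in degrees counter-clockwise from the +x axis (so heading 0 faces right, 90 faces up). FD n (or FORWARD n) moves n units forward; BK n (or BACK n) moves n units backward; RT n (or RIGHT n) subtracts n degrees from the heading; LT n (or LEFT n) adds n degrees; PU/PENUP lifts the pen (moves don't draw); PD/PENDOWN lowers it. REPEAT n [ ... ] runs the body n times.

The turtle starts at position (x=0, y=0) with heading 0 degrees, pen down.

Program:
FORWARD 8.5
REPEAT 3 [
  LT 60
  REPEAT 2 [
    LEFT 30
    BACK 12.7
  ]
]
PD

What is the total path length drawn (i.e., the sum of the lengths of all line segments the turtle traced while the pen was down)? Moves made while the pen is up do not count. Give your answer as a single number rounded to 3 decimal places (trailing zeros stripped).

Executing turtle program step by step:
Start: pos=(0,0), heading=0, pen down
FD 8.5: (0,0) -> (8.5,0) [heading=0, draw]
REPEAT 3 [
  -- iteration 1/3 --
  LT 60: heading 0 -> 60
  REPEAT 2 [
    -- iteration 1/2 --
    LT 30: heading 60 -> 90
    BK 12.7: (8.5,0) -> (8.5,-12.7) [heading=90, draw]
    -- iteration 2/2 --
    LT 30: heading 90 -> 120
    BK 12.7: (8.5,-12.7) -> (14.85,-23.699) [heading=120, draw]
  ]
  -- iteration 2/3 --
  LT 60: heading 120 -> 180
  REPEAT 2 [
    -- iteration 1/2 --
    LT 30: heading 180 -> 210
    BK 12.7: (14.85,-23.699) -> (25.849,-17.349) [heading=210, draw]
    -- iteration 2/2 --
    LT 30: heading 210 -> 240
    BK 12.7: (25.849,-17.349) -> (32.199,-6.35) [heading=240, draw]
  ]
  -- iteration 3/3 --
  LT 60: heading 240 -> 300
  REPEAT 2 [
    -- iteration 1/2 --
    LT 30: heading 300 -> 330
    BK 12.7: (32.199,-6.35) -> (21.2,0) [heading=330, draw]
    -- iteration 2/2 --
    LT 30: heading 330 -> 0
    BK 12.7: (21.2,0) -> (8.5,0) [heading=0, draw]
  ]
]
PD: pen down
Final: pos=(8.5,0), heading=0, 7 segment(s) drawn

Segment lengths:
  seg 1: (0,0) -> (8.5,0), length = 8.5
  seg 2: (8.5,0) -> (8.5,-12.7), length = 12.7
  seg 3: (8.5,-12.7) -> (14.85,-23.699), length = 12.7
  seg 4: (14.85,-23.699) -> (25.849,-17.349), length = 12.7
  seg 5: (25.849,-17.349) -> (32.199,-6.35), length = 12.7
  seg 6: (32.199,-6.35) -> (21.2,0), length = 12.7
  seg 7: (21.2,0) -> (8.5,0), length = 12.7
Total = 84.7

Answer: 84.7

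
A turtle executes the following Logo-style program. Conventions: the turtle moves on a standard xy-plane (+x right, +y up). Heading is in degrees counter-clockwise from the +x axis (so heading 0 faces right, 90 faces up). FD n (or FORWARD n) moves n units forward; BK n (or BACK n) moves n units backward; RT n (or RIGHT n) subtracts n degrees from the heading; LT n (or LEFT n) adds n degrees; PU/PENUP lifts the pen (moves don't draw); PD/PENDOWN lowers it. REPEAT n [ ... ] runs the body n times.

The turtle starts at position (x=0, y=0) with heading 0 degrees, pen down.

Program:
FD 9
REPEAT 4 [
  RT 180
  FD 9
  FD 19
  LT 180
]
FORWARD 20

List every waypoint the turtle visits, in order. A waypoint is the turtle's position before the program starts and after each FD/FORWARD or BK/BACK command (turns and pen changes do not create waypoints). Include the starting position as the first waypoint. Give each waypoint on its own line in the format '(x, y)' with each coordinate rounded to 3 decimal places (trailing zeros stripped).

Executing turtle program step by step:
Start: pos=(0,0), heading=0, pen down
FD 9: (0,0) -> (9,0) [heading=0, draw]
REPEAT 4 [
  -- iteration 1/4 --
  RT 180: heading 0 -> 180
  FD 9: (9,0) -> (0,0) [heading=180, draw]
  FD 19: (0,0) -> (-19,0) [heading=180, draw]
  LT 180: heading 180 -> 0
  -- iteration 2/4 --
  RT 180: heading 0 -> 180
  FD 9: (-19,0) -> (-28,0) [heading=180, draw]
  FD 19: (-28,0) -> (-47,0) [heading=180, draw]
  LT 180: heading 180 -> 0
  -- iteration 3/4 --
  RT 180: heading 0 -> 180
  FD 9: (-47,0) -> (-56,0) [heading=180, draw]
  FD 19: (-56,0) -> (-75,0) [heading=180, draw]
  LT 180: heading 180 -> 0
  -- iteration 4/4 --
  RT 180: heading 0 -> 180
  FD 9: (-75,0) -> (-84,0) [heading=180, draw]
  FD 19: (-84,0) -> (-103,0) [heading=180, draw]
  LT 180: heading 180 -> 0
]
FD 20: (-103,0) -> (-83,0) [heading=0, draw]
Final: pos=(-83,0), heading=0, 10 segment(s) drawn
Waypoints (11 total):
(0, 0)
(9, 0)
(0, 0)
(-19, 0)
(-28, 0)
(-47, 0)
(-56, 0)
(-75, 0)
(-84, 0)
(-103, 0)
(-83, 0)

Answer: (0, 0)
(9, 0)
(0, 0)
(-19, 0)
(-28, 0)
(-47, 0)
(-56, 0)
(-75, 0)
(-84, 0)
(-103, 0)
(-83, 0)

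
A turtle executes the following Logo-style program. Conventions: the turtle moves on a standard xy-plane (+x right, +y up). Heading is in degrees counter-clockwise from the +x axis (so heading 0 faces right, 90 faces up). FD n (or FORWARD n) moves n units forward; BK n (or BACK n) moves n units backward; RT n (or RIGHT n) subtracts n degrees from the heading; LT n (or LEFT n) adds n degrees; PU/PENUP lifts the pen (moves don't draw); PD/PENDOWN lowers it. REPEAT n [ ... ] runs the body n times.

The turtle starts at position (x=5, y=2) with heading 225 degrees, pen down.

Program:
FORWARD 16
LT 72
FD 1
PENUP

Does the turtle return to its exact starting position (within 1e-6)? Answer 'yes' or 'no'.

Answer: no

Derivation:
Executing turtle program step by step:
Start: pos=(5,2), heading=225, pen down
FD 16: (5,2) -> (-6.314,-9.314) [heading=225, draw]
LT 72: heading 225 -> 297
FD 1: (-6.314,-9.314) -> (-5.86,-10.205) [heading=297, draw]
PU: pen up
Final: pos=(-5.86,-10.205), heading=297, 2 segment(s) drawn

Start position: (5, 2)
Final position: (-5.86, -10.205)
Distance = 16.337; >= 1e-6 -> NOT closed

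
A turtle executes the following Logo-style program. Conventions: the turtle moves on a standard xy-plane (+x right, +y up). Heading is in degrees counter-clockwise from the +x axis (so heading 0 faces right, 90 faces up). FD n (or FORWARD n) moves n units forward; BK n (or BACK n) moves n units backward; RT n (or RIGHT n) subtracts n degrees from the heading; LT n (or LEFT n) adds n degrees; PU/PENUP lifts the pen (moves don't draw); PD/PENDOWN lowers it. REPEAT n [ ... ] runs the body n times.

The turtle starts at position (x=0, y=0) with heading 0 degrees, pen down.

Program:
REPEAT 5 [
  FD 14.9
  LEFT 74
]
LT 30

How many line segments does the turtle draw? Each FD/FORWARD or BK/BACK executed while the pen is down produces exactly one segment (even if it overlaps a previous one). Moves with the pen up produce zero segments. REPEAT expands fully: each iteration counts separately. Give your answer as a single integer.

Executing turtle program step by step:
Start: pos=(0,0), heading=0, pen down
REPEAT 5 [
  -- iteration 1/5 --
  FD 14.9: (0,0) -> (14.9,0) [heading=0, draw]
  LT 74: heading 0 -> 74
  -- iteration 2/5 --
  FD 14.9: (14.9,0) -> (19.007,14.323) [heading=74, draw]
  LT 74: heading 74 -> 148
  -- iteration 3/5 --
  FD 14.9: (19.007,14.323) -> (6.371,22.219) [heading=148, draw]
  LT 74: heading 148 -> 222
  -- iteration 4/5 --
  FD 14.9: (6.371,22.219) -> (-4.702,12.249) [heading=222, draw]
  LT 74: heading 222 -> 296
  -- iteration 5/5 --
  FD 14.9: (-4.702,12.249) -> (1.83,-1.143) [heading=296, draw]
  LT 74: heading 296 -> 10
]
LT 30: heading 10 -> 40
Final: pos=(1.83,-1.143), heading=40, 5 segment(s) drawn
Segments drawn: 5

Answer: 5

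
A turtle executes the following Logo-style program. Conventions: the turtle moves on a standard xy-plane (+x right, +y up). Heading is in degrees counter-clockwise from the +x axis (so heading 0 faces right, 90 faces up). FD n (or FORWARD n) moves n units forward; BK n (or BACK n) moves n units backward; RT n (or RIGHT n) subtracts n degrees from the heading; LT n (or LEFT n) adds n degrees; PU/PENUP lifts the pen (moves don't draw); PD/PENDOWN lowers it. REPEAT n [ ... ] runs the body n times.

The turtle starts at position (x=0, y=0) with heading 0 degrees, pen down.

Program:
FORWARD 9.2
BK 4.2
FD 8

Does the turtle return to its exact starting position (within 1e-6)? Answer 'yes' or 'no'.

Executing turtle program step by step:
Start: pos=(0,0), heading=0, pen down
FD 9.2: (0,0) -> (9.2,0) [heading=0, draw]
BK 4.2: (9.2,0) -> (5,0) [heading=0, draw]
FD 8: (5,0) -> (13,0) [heading=0, draw]
Final: pos=(13,0), heading=0, 3 segment(s) drawn

Start position: (0, 0)
Final position: (13, 0)
Distance = 13; >= 1e-6 -> NOT closed

Answer: no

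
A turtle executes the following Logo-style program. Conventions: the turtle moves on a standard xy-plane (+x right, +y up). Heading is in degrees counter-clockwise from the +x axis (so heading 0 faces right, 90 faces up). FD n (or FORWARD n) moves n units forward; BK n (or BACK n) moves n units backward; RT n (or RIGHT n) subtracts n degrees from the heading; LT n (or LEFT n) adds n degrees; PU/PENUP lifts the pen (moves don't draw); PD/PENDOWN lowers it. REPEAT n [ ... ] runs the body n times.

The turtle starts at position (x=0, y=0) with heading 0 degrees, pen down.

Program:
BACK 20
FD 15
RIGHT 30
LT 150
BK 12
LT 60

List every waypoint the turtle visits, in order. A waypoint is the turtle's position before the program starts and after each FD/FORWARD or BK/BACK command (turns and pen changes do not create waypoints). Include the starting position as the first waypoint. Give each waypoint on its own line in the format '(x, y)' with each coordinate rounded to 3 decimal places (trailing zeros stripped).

Answer: (0, 0)
(-20, 0)
(-5, 0)
(1, -10.392)

Derivation:
Executing turtle program step by step:
Start: pos=(0,0), heading=0, pen down
BK 20: (0,0) -> (-20,0) [heading=0, draw]
FD 15: (-20,0) -> (-5,0) [heading=0, draw]
RT 30: heading 0 -> 330
LT 150: heading 330 -> 120
BK 12: (-5,0) -> (1,-10.392) [heading=120, draw]
LT 60: heading 120 -> 180
Final: pos=(1,-10.392), heading=180, 3 segment(s) drawn
Waypoints (4 total):
(0, 0)
(-20, 0)
(-5, 0)
(1, -10.392)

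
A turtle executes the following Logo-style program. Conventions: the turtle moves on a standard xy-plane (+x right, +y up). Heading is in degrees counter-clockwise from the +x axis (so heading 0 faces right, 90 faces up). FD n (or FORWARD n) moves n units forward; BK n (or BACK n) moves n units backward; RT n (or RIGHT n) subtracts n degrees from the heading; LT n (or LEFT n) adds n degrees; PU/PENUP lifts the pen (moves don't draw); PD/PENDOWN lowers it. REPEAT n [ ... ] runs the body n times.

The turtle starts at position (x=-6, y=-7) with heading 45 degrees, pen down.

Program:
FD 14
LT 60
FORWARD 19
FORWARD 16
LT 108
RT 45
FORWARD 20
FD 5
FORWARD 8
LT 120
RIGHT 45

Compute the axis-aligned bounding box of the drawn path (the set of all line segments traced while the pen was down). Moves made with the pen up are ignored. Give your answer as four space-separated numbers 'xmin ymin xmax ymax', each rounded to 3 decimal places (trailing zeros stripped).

Answer: -37.438 -7 3.899 43.568

Derivation:
Executing turtle program step by step:
Start: pos=(-6,-7), heading=45, pen down
FD 14: (-6,-7) -> (3.899,2.899) [heading=45, draw]
LT 60: heading 45 -> 105
FD 19: (3.899,2.899) -> (-1.018,21.252) [heading=105, draw]
FD 16: (-1.018,21.252) -> (-5.159,36.707) [heading=105, draw]
LT 108: heading 105 -> 213
RT 45: heading 213 -> 168
FD 20: (-5.159,36.707) -> (-24.722,40.865) [heading=168, draw]
FD 5: (-24.722,40.865) -> (-29.613,41.905) [heading=168, draw]
FD 8: (-29.613,41.905) -> (-37.438,43.568) [heading=168, draw]
LT 120: heading 168 -> 288
RT 45: heading 288 -> 243
Final: pos=(-37.438,43.568), heading=243, 6 segment(s) drawn

Segment endpoints: x in {-37.438, -29.613, -24.722, -6, -5.159, -1.018, 3.899}, y in {-7, 2.899, 21.252, 36.707, 40.865, 41.905, 43.568}
xmin=-37.438, ymin=-7, xmax=3.899, ymax=43.568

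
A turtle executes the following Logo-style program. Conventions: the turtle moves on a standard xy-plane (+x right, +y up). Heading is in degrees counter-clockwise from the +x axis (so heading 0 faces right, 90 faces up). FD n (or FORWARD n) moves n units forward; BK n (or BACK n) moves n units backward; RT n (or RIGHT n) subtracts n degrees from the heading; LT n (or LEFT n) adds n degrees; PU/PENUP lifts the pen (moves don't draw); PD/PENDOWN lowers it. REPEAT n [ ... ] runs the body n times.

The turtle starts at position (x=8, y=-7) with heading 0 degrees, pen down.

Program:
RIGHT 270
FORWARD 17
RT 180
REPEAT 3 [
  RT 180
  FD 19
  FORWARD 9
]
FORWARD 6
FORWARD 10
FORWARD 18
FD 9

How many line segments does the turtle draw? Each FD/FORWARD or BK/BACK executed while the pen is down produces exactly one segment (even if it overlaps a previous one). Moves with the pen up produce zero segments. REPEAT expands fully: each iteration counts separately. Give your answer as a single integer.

Answer: 11

Derivation:
Executing turtle program step by step:
Start: pos=(8,-7), heading=0, pen down
RT 270: heading 0 -> 90
FD 17: (8,-7) -> (8,10) [heading=90, draw]
RT 180: heading 90 -> 270
REPEAT 3 [
  -- iteration 1/3 --
  RT 180: heading 270 -> 90
  FD 19: (8,10) -> (8,29) [heading=90, draw]
  FD 9: (8,29) -> (8,38) [heading=90, draw]
  -- iteration 2/3 --
  RT 180: heading 90 -> 270
  FD 19: (8,38) -> (8,19) [heading=270, draw]
  FD 9: (8,19) -> (8,10) [heading=270, draw]
  -- iteration 3/3 --
  RT 180: heading 270 -> 90
  FD 19: (8,10) -> (8,29) [heading=90, draw]
  FD 9: (8,29) -> (8,38) [heading=90, draw]
]
FD 6: (8,38) -> (8,44) [heading=90, draw]
FD 10: (8,44) -> (8,54) [heading=90, draw]
FD 18: (8,54) -> (8,72) [heading=90, draw]
FD 9: (8,72) -> (8,81) [heading=90, draw]
Final: pos=(8,81), heading=90, 11 segment(s) drawn
Segments drawn: 11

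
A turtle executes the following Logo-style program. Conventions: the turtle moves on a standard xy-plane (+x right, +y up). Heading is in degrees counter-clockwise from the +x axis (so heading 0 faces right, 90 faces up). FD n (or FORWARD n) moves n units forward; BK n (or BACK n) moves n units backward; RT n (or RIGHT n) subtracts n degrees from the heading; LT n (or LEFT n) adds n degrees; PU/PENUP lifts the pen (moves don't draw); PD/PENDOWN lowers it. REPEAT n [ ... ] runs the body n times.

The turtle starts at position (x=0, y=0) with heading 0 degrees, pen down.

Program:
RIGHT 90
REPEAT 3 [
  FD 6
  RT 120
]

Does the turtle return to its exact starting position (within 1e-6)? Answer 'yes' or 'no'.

Executing turtle program step by step:
Start: pos=(0,0), heading=0, pen down
RT 90: heading 0 -> 270
REPEAT 3 [
  -- iteration 1/3 --
  FD 6: (0,0) -> (0,-6) [heading=270, draw]
  RT 120: heading 270 -> 150
  -- iteration 2/3 --
  FD 6: (0,-6) -> (-5.196,-3) [heading=150, draw]
  RT 120: heading 150 -> 30
  -- iteration 3/3 --
  FD 6: (-5.196,-3) -> (0,0) [heading=30, draw]
  RT 120: heading 30 -> 270
]
Final: pos=(0,0), heading=270, 3 segment(s) drawn

Start position: (0, 0)
Final position: (0, 0)
Distance = 0; < 1e-6 -> CLOSED

Answer: yes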